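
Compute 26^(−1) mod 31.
Apply the extended Euclidean algorithm to (31, 26), tracking rows (r, s, t) with s·31 + t·26 = r. Each division r_prev = q·r_cur + r_new produces the new row as (previous row) − q·(current row):
  row A: (31, 1, 0)   [1·31 + 0·26 = 31]
  row B: (26, 0, 1)   [0·31 + 1·26 = 26]
  31 = 1·26 + 5   → row C = row A − 1·row B = (5, 1, −1)   [check: 1·31 − 1·26 = 5]
  26 = 5·5 + 1   → row D = row B − 5·row C = (1, −5, 6)   [check: −5·31 + 6·26 = 1]
  5 = 5·1 + 0   → remainder 0, stop. gcd = 1 (last nonzero row D).
The gcd is 1, so 26 is invertible mod 31. The last nonzero row gives −5·31 + 6·26 = 1, so t = 6. So 26^(−1) ≡ 6 (mod 31). Verify: 26 · 6 = 156 ≡ 1 (mod 31). ✓

Final answer: 26^(−1) ≡ 6 (mod 31)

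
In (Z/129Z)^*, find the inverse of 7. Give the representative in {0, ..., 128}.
Apply the extended Euclidean algorithm to (129, 7), tracking rows (r, s, t) with s·129 + t·7 = r. Each division r_prev = q·r_cur + r_new produces the new row as (previous row) − q·(current row):
  row A: (129, 1, 0)   [1·129 + 0·7 = 129]
  row B: (7, 0, 1)   [0·129 + 1·7 = 7]
  129 = 18·7 + 3   → row C = row A − 18·row B = (3, 1, −18)   [check: 1·129 − 18·7 = 3]
  7 = 2·3 + 1   → row D = row B − 2·row C = (1, −2, 37)   [check: −2·129 + 37·7 = 1]
  3 = 3·1 + 0   → remainder 0, stop. gcd = 1 (last nonzero row D).
The gcd is 1, so 7 is invertible mod 129. The last nonzero row gives −2·129 + 37·7 = 1, so t = 37. So 7^(−1) ≡ 37 (mod 129). Verify: 7 · 37 = 259 ≡ 1 (mod 129). ✓

Final answer: 7^(−1) ≡ 37 (mod 129)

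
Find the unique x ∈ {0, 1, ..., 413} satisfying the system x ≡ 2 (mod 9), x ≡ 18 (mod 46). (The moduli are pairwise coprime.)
x ≡ 110 (mod 414); the representative in [0, 414) is 110

The moduli 9, 46 are pairwise coprime, so by the CRT there is a unique solution mod 9·46 = 414.
Solve by successive substitution. Start with x ≡ 2 (mod 9).
  Combine with x ≡ 18 (mod 46): write x = 2 + 9·t and require 2 + 9·t ≡ 18 (mod 46), i.e. 9·t ≡ 18 − 2 ≡ 16 (mod 46). Since 9^(−1) ≡ 41 (mod 46), t ≡ 41·16 ≡ 12 (mod 46). So x ≡ 2 + 9·12 = 110 (mod 414).
Unique solution in [0, 414): x = 110.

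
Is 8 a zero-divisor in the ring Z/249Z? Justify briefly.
gcd(8, 249) = 1, so 8 is a unit in Z/249Z (it has a multiplicative inverse). A unit cannot be a zero-divisor: if 8·b ≡ 0 then multiplying both sides by 8^(−1) gives b ≡ 0. So 8 is not a zero-divisor.

Final answer: NO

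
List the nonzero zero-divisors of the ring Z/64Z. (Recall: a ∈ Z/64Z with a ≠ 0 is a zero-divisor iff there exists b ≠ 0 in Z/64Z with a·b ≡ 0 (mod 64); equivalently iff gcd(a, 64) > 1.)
An element a ∈ Z/64Z (with a ≠ 0) is a zero-divisor iff gcd(a, 64) > 1 (because a is a unit precisely when gcd(a, n) = 1, and in Z/nZ every nonzero, non-unit element is a zero-divisor). Scan a = 1, ..., 63 and keep those with gcd(a, 64) > 1:
  gcd(2, 64) = 2, gcd(4, 64) = 4, gcd(6, 64) = 2, gcd(8, 64) = 8, gcd(10, 64) = 2, gcd(12, 64) = 4, gcd(14, 64) = 2, gcd(16, 64) = 16, gcd(18, 64) = 2, gcd(20, 64) = 4, gcd(22, 64) = 2, gcd(24, 64) = 8, gcd(26, 64) = 2, gcd(28, 64) = 4, gcd(30, 64) = 2, gcd(32, 64) = 32, gcd(34, 64) = 2, gcd(36, 64) = 4, gcd(38, 64) = 2, gcd(40, 64) = 8, gcd(42, 64) = 2, gcd(44, 64) = 4, gcd(46, 64) = 2, gcd(48, 64) = 16, gcd(50, 64) = 2, gcd(52, 64) = 4, gcd(54, 64) = 2, gcd(56, 64) = 8, gcd(58, 64) = 2, gcd(60, 64) = 4, gcd(62, 64) = 2.
All other a ∈ {1, ..., 63} have gcd(a, 64) = 1 and are units. So the nonzero zero-divisors are exactly the 31 values of a appearing in this scan.

Final answer: nonzero zero-divisors of Z/64Z = {2, 4, 6, 8, 10, 12, 14, 16, 18, 20, 22, 24, 26, 28, 30, 32, 34, 36, 38, 40, 42, 44, 46, 48, 50, 52, 54, 56, 58, 60, 62}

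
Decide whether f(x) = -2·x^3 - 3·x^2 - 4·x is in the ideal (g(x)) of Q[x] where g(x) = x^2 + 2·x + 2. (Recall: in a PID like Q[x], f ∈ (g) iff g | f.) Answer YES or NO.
NO

In Q[x] the ideal (g) consists of all multiples of g, so f ∈ (g) iff g | f, i.e. iff the remainder of f on division by g is 0. Divide f by g (g is monic, so eliminate the leading term of the running remainder at each step):
  leading term -2·x^3: subtract (-2·x)·g(x) = -2·x^3 - 4·x^2 - 4·x, leaving x^2
  leading term x^2: subtract (1)·g(x) = x^2 + 2·x + 2, leaving -2·x - 2
The remainder r(x) = -2·x - 2 ≠ 0 (and deg r < deg g), so g ∤ f, i.e. f ∉ (g).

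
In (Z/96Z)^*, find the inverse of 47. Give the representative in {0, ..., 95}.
Apply the extended Euclidean algorithm to (96, 47), tracking rows (r, s, t) with s·96 + t·47 = r. Each division r_prev = q·r_cur + r_new produces the new row as (previous row) − q·(current row):
  row A: (96, 1, 0)   [1·96 + 0·47 = 96]
  row B: (47, 0, 1)   [0·96 + 1·47 = 47]
  96 = 2·47 + 2   → row C = row A − 2·row B = (2, 1, −2)   [check: 1·96 − 2·47 = 2]
  47 = 23·2 + 1   → row D = row B − 23·row C = (1, −23, 47)   [check: −23·96 + 47·47 = 1]
  2 = 2·1 + 0   → remainder 0, stop. gcd = 1 (last nonzero row D).
The gcd is 1, so 47 is invertible mod 96. The last nonzero row gives −23·96 + 47·47 = 1, so t = 47. So 47^(−1) ≡ 47 (mod 96). Verify: 47 · 47 = 2209 ≡ 1 (mod 96). ✓

Final answer: 47^(−1) ≡ 47 (mod 96)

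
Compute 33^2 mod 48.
Use repeated squaring. Binary(2) = 10. Walk through the bits of the exponent 2 left-to-right: at each bit after the leading one, square the running value, then multiply by 33 if the bit is 1 (always reducing mod 48):
  bit 1 = 1 (leading): start with 33.
  bit 2 = 0: square 33^2 = 1089 ≡ 33 (mod 48).
Final value: 33^2 ≡ 33 (mod 48).

Final answer: 33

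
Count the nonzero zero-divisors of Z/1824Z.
In Z/1824Z each nonzero element is either a unit (gcd with 1824 is 1) or a zero-divisor (gcd > 1). The number of units is φ(1824): factorise 1824 = 2^5 · 3 · 19, so φ(1824) = (2^5 − 2^4) · (3 − 1) · (19 − 1) = 16 · 2 · 18 = 576. The nonzero elements number 1824 − 1 = 1823. Hence the nonzero zero-divisors number 1823 − 576 = 1247.

Final answer: Z/1824Z has 1247 nonzero zero-divisors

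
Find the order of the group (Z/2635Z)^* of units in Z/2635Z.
(Z/2635Z)^* consists of the classes a with gcd(a, 2635) = 1, so its order is φ(2635). φ is multiplicative, with φ(p^e) = p^e − p^(e−1). Factorise 2635 = 5 · 17 · 31. Then
  φ(2635) = (5 − 1) · (17 − 1) · (31 − 1) = 4 · 16 · 30 = 1920.
Thus |(Z/2635Z)^*| = 1920.

Final answer: |(Z/2635Z)^*| = 1920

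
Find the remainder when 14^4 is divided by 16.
0

Use repeated squaring. Binary(4) = 100. Walk through the bits of the exponent 4 left-to-right: at each bit after the leading one, square the running value, then multiply by 14 if the bit is 1 (always reducing mod 16):
  bit 1 = 1 (leading): start with 14.
  bit 2 = 0: square 14^2 = 196 ≡ 4 (mod 16).
  bit 3 = 0: square 4^2 = 16 ≡ 0 (mod 16).
Final value: 14^4 ≡ 0 (mod 16).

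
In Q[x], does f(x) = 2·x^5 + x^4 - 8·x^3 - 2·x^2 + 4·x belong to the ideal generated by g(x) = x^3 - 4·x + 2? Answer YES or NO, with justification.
In Q[x] the ideal (g) consists of all multiples of g, so f ∈ (g) iff g | f, i.e. iff the remainder of f on division by g is 0. Divide f by g (g is monic, so eliminate the leading term of the running remainder at each step):
  leading term 2·x^5: subtract (2·x^2)·g(x) = 2·x^5 - 8·x^3 + 4·x^2, leaving x^4 - 6·x^2 + 4·x
  leading term x^4: subtract (x)·g(x) = x^4 - 4·x^2 + 2·x, leaving -2·x^2 + 2·x
The remainder r(x) = -2·x^2 + 2·x ≠ 0 (and deg r < deg g), so g ∤ f, i.e. f ∉ (g).

Final answer: NO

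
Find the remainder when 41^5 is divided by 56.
Use repeated squaring. Binary(5) = 101. Walk through the bits of the exponent 5 left-to-right: at each bit after the leading one, square the running value, then multiply by 41 if the bit is 1 (always reducing mod 56):
  bit 1 = 1 (leading): start with 41.
  bit 2 = 0: square 41^2 = 1681 ≡ 1 (mod 56).
  bit 3 = 1: square 1^2 = 1; bit is 1, so multiply 1·41 = 41 (mod 56).
Final value: 41^5 ≡ 41 (mod 56).

Final answer: 41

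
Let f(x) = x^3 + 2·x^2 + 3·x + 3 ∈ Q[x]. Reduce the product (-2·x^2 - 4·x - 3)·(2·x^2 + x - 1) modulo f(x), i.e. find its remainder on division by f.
a · b ≡ 8·x^2 + 19·x + 9 (mod f(x))

First multiply in Q[x] without reducing: a · b = -4·x^4 - 10·x^3 - 8·x^2 + x + 3. Now divide by f(x) = x^3 + 2·x^2 + 3·x + 3, eliminating the leading term at each step:
  leading term -4·x^4: subtract (-4·x)·f(x) = -4·x^4 - 8·x^3 - 12·x^2 - 12·x, leaving -2·x^3 + 4·x^2 + 13·x + 3
  leading term -2·x^3: subtract (-2)·f(x) = -2·x^3 - 4·x^2 - 6·x - 6, leaving 8·x^2 + 19·x + 9
The degree is now < 3, so this is the remainder. Hence a · b ≡ 8·x^2 + 19·x + 9 in Q[x]/(f).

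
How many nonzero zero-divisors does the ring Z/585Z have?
Z/585Z has 296 nonzero zero-divisors

In Z/585Z each nonzero element is either a unit (gcd with 585 is 1) or a zero-divisor (gcd > 1). The number of units is φ(585): factorise 585 = 3^2 · 5 · 13, so φ(585) = (3^2 − 3^1) · (5 − 1) · (13 − 1) = 6 · 4 · 12 = 288. The nonzero elements number 585 − 1 = 584. Hence the nonzero zero-divisors number 584 − 288 = 296.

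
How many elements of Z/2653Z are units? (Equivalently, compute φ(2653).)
An element a ∈ Z/2653Z is a unit iff gcd(a, 2653) = 1, so the number of units is φ(2653). φ is multiplicative, with φ(p^e) = p^e − p^(e−1). Factorise 2653 = 7 · 379. Then
  φ(2653) = (7 − 1) · (379 − 1) = 6 · 378 = 2268.

Final answer: Z/2653Z has φ(2653) = 2268 units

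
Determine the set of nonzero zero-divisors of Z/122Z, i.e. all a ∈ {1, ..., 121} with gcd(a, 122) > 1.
nonzero zero-divisors of Z/122Z = {2, 4, 6, 8, 10, 12, 14, 16, 18, 20, 22, 24, 26, 28, 30, 32, 34, 36, 38, 40, 42, 44, 46, 48, 50, 52, 54, 56, 58, 60, 61, 62, 64, 66, 68, 70, 72, 74, 76, 78, 80, 82, 84, 86, 88, 90, 92, 94, 96, 98, 100, 102, 104, 106, 108, 110, 112, 114, 116, 118, 120}

An element a ∈ Z/122Z (with a ≠ 0) is a zero-divisor iff gcd(a, 122) > 1 (because a is a unit precisely when gcd(a, n) = 1, and in Z/nZ every nonzero, non-unit element is a zero-divisor). Scan a = 1, ..., 121 and keep those with gcd(a, 122) > 1:
  gcd(2, 122) = 2, gcd(4, 122) = 2, gcd(6, 122) = 2, gcd(8, 122) = 2, gcd(10, 122) = 2, gcd(12, 122) = 2, gcd(14, 122) = 2, gcd(16, 122) = 2, gcd(18, 122) = 2, gcd(20, 122) = 2, gcd(22, 122) = 2, gcd(24, 122) = 2, gcd(26, 122) = 2, gcd(28, 122) = 2, gcd(30, 122) = 2, gcd(32, 122) = 2, gcd(34, 122) = 2, gcd(36, 122) = 2, gcd(38, 122) = 2, gcd(40, 122) = 2, gcd(42, 122) = 2, gcd(44, 122) = 2, gcd(46, 122) = 2, gcd(48, 122) = 2, gcd(50, 122) = 2, gcd(52, 122) = 2, gcd(54, 122) = 2, gcd(56, 122) = 2, gcd(58, 122) = 2, gcd(60, 122) = 2, gcd(61, 122) = 61, gcd(62, 122) = 2, gcd(64, 122) = 2, gcd(66, 122) = 2, gcd(68, 122) = 2, gcd(70, 122) = 2, gcd(72, 122) = 2, gcd(74, 122) = 2, gcd(76, 122) = 2, gcd(78, 122) = 2, gcd(80, 122) = 2, gcd(82, 122) = 2, gcd(84, 122) = 2, gcd(86, 122) = 2, gcd(88, 122) = 2, gcd(90, 122) = 2, gcd(92, 122) = 2, gcd(94, 122) = 2, gcd(96, 122) = 2, gcd(98, 122) = 2, gcd(100, 122) = 2, gcd(102, 122) = 2, gcd(104, 122) = 2, gcd(106, 122) = 2, gcd(108, 122) = 2, gcd(110, 122) = 2, gcd(112, 122) = 2, gcd(114, 122) = 2, gcd(116, 122) = 2, gcd(118, 122) = 2, gcd(120, 122) = 2.
All other a ∈ {1, ..., 121} have gcd(a, 122) = 1 and are units. So the nonzero zero-divisors are exactly the 61 values of a appearing in this scan.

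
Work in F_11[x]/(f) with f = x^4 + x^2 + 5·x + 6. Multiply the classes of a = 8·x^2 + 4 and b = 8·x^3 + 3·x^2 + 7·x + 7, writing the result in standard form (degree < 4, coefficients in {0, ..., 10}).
a · b ≡ 2·x^3 + 10·x^2 + 8·x + 5 (mod f(x))

Multiply as integer polynomials: a · b = 64·x^5 + 24·x^4 + 88·x^3 + 68·x^2 + 28·x + 28. Reducing coefficients mod 11: a · b ≡ 9·x^5 + 2·x^4 + 2·x^2 + 6·x + 6. Now divide by f(x) = x^4 + x^2 + 5·x + 6 in F_11[x], eliminating the leading term at each step:
  leading term 9·x^5: subtract (9·x)·f(x) = 9·x^5 + 9·x^3 + x^2 + 10·x, leaving 2·x^4 + 2·x^3 + x^2 + 7·x + 6 (coefficients mod 11)
  leading term 2·x^4: subtract (2)·f(x) = 2·x^4 + 2·x^2 + 10·x + 1, leaving 2·x^3 + 10·x^2 + 8·x + 5 (coefficients mod 11)
The degree is now < 4, so this is the remainder. Hence a · b ≡ 2·x^3 + 10·x^2 + 8·x + 5 in F_11[x]/(f).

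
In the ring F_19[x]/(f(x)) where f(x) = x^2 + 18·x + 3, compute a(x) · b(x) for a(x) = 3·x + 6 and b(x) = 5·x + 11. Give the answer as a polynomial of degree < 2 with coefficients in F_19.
a · b ≡ 2·x + 2 (mod f(x))

Multiply as integer polynomials: a · b = 15·x^2 + 63·x + 66. Reducing coefficients mod 19: a · b ≡ 15·x^2 + 6·x + 9. Now divide by f(x) = x^2 + 18·x + 3 in F_19[x], eliminating the leading term at each step:
  leading term 15·x^2: subtract (15)·f(x) = 15·x^2 + 4·x + 7, leaving 2·x + 2 (coefficients mod 19)
The degree is now < 2, so this is the remainder. Hence a · b ≡ 2·x + 2 in F_19[x]/(f).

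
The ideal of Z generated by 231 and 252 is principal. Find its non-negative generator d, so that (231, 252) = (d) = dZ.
(231, 252) = (21); d = 21

In the PID Z, (a, b) is generated by gcd(a, b). Compute gcd(252, 231) with the extended Euclidean algorithm, tracking rows (r, s, t) with s·252 + t·231 = r:
  row A: (252, 1, 0)   [1·252 + 0·231 = 252]
  row B: (231, 0, 1)   [0·252 + 1·231 = 231]
  252 = 1·231 + 21   → row C = row A − 1·row B = (21, 1, −1)   [check: 1·252 − 1·231 = 21]
  231 = 11·21 + 0   → remainder 0, stop. gcd = 21 (last nonzero row C).
So gcd(231, 252) = 21, with Bézout identity 1·252 − 1·231 = 21. Containment (⊇): the Bézout identity exhibits 21 as an element of (231, 252), giving (21) ⊆ (231, 252). Containment (⊆): since 21 | 231 and 21 | 252 (231 = 21·11, 252 = 21·12), every Z-linear combination of 231 and 252 is divisible by 21, so (231, 252) ⊆ (21). Therefore (231, 252) = (21), d = 21.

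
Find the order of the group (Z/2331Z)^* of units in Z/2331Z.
(Z/2331Z)^* consists of the classes a with gcd(a, 2331) = 1, so its order is φ(2331). φ is multiplicative, with φ(p^e) = p^e − p^(e−1). Factorise 2331 = 3^2 · 7 · 37. Then
  φ(2331) = (3^2 − 3^1) · (7 − 1) · (37 − 1) = 6 · 6 · 36 = 1296.
Thus |(Z/2331Z)^*| = 1296.

Final answer: |(Z/2331Z)^*| = 1296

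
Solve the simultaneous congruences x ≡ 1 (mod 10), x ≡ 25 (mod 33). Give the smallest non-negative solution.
The moduli 10, 33 are pairwise coprime, so by the CRT there is a unique solution mod 10·33 = 330.
Solve by successive substitution. Start with x ≡ 1 (mod 10).
  Combine with x ≡ 25 (mod 33): write x = 1 + 10·t and require 1 + 10·t ≡ 25 (mod 33), i.e. 10·t ≡ 25 − 1 ≡ 24 (mod 33). Since 10^(−1) ≡ 10 (mod 33), t ≡ 10·24 ≡ 9 (mod 33). So x ≡ 1 + 10·9 = 91 (mod 330).
Unique solution in [0, 330): x = 91.

Final answer: x ≡ 91 (mod 330); the representative in [0, 330) is 91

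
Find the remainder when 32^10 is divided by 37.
Use repeated squaring. Binary(10) = 1010. Walk through the bits of the exponent 10 left-to-right: at each bit after the leading one, square the running value, then multiply by 32 if the bit is 1 (always reducing mod 37):
  bit 1 = 1 (leading): start with 32.
  bit 2 = 0: square 32^2 = 1024 ≡ 25 (mod 37).
  bit 3 = 1: square 25^2 = 625 ≡ 33; bit is 1, so multiply 33·32 = 1056 ≡ 20 (mod 37).
  bit 4 = 0: square 20^2 = 400 ≡ 30 (mod 37).
Final value: 32^10 ≡ 30 (mod 37).

Final answer: 30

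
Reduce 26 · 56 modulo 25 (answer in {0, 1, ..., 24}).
Reduce the factors first: 26 ≡ 1, 56 ≡ 6 (mod 25), so 26 · 56 ≡ 1 · 6 (mod 25). 1 · 6 = 6. Dividing by 25: 6 = 0·25 + 6. So (26 · 56) mod 25 = 6.

Final answer: 6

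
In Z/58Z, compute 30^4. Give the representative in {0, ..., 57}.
Use repeated squaring. Binary(4) = 100. Walk through the bits of the exponent 4 left-to-right: at each bit after the leading one, square the running value, then multiply by 30 if the bit is 1 (always reducing mod 58):
  bit 1 = 1 (leading): start with 30.
  bit 2 = 0: square 30^2 = 900 ≡ 30 (mod 58).
  bit 3 = 0: square 30^2 = 900 ≡ 30 (mod 58).
Final value: 30^4 ≡ 30 (mod 58).

Final answer: 30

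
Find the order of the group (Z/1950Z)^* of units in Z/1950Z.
|(Z/1950Z)^*| = 480

(Z/1950Z)^* consists of the classes a with gcd(a, 1950) = 1, so its order is φ(1950). φ is multiplicative, with φ(p^e) = p^e − p^(e−1). Factorise 1950 = 2 · 3 · 5^2 · 13. Then
  φ(1950) = (2 − 1) · (3 − 1) · (5^2 − 5^1) · (13 − 1) = 1 · 2 · 20 · 12 = 480.
Thus |(Z/1950Z)^*| = 480.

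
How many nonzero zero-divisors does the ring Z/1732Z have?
In Z/1732Z each nonzero element is either a unit (gcd with 1732 is 1) or a zero-divisor (gcd > 1). The number of units is φ(1732): factorise 1732 = 2^2 · 433, so φ(1732) = (2^2 − 2^1) · (433 − 1) = 2 · 432 = 864. The nonzero elements number 1732 − 1 = 1731. Hence the nonzero zero-divisors number 1731 − 864 = 867.

Final answer: Z/1732Z has 867 nonzero zero-divisors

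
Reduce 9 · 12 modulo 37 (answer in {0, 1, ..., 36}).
34

Both factors are already reduced mod 37. 9 · 12 = 108. Dividing by 37: 108 = 2·37 + 34. So (9 · 12) mod 37 = 34.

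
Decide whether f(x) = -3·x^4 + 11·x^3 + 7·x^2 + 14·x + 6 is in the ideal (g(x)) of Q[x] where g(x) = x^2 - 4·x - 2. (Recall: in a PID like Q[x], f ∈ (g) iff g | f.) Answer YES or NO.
In Q[x] the ideal (g) consists of all multiples of g, so f ∈ (g) iff g | f, i.e. iff the remainder of f on division by g is 0. Divide f by g (g is monic, so eliminate the leading term of the running remainder at each step):
  leading term -3·x^4: subtract (-3·x^2)·g(x) = -3·x^4 + 12·x^3 + 6·x^2, leaving -x^3 + x^2 + 14·x + 6
  leading term -x^3: subtract (-x)·g(x) = -x^3 + 4·x^2 + 2·x, leaving -3·x^2 + 12·x + 6
  leading term -3·x^2: subtract (-3)·g(x) = -3·x^2 + 12·x + 6, leaving 0
The remainder is 0, so f(x) = g(x) · h(x) with h(x) = -3·x^2 - x - 3. Hence g | f, i.e. f ∈ (g).

Final answer: YES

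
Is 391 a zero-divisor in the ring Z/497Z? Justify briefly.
gcd(391, 497) = 1, so 391 is a unit in Z/497Z (it has a multiplicative inverse). A unit cannot be a zero-divisor: if 391·b ≡ 0 then multiplying both sides by 391^(−1) gives b ≡ 0. So 391 is not a zero-divisor.

Final answer: NO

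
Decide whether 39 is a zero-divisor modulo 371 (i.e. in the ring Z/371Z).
NO

gcd(39, 371) = 1, so 39 is a unit in Z/371Z (it has a multiplicative inverse). A unit cannot be a zero-divisor: if 39·b ≡ 0 then multiplying both sides by 39^(−1) gives b ≡ 0. So 39 is not a zero-divisor.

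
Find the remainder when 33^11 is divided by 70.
17

Use repeated squaring. Binary(11) = 1011. Walk through the bits of the exponent 11 left-to-right: at each bit after the leading one, square the running value, then multiply by 33 if the bit is 1 (always reducing mod 70):
  bit 1 = 1 (leading): start with 33.
  bit 2 = 0: square 33^2 = 1089 ≡ 39 (mod 70).
  bit 3 = 1: square 39^2 = 1521 ≡ 51; bit is 1, so multiply 51·33 = 1683 ≡ 3 (mod 70).
  bit 4 = 1: square 3^2 = 9; bit is 1, so multiply 9·33 = 297 ≡ 17 (mod 70).
Final value: 33^11 ≡ 17 (mod 70).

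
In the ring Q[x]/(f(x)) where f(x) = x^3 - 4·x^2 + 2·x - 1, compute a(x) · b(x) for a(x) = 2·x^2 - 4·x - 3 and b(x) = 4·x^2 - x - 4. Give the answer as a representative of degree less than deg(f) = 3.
a · b ≡ 24·x^2 - x + 26 (mod f(x))

First multiply in Q[x] without reducing: a · b = 8·x^4 - 18·x^3 - 16·x^2 + 19·x + 12. Now divide by f(x) = x^3 - 4·x^2 + 2·x - 1, eliminating the leading term at each step:
  leading term 8·x^4: subtract (8·x)·f(x) = 8·x^4 - 32·x^3 + 16·x^2 - 8·x, leaving 14·x^3 - 32·x^2 + 27·x + 12
  leading term 14·x^3: subtract (14)·f(x) = 14·x^3 - 56·x^2 + 28·x - 14, leaving 24·x^2 - x + 26
The degree is now < 3, so this is the remainder. Hence a · b ≡ 24·x^2 - x + 26 in Q[x]/(f).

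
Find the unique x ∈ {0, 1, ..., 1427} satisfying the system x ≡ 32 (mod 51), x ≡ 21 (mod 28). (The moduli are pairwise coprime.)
The moduli 51, 28 are pairwise coprime, so by the CRT there is a unique solution mod 51·28 = 1428.
Solve by successive substitution. Start with x ≡ 32 (mod 51).
  Combine with x ≡ 21 (mod 28): write x = 32 + 51·t and require 32 + 51·t ≡ 21 (mod 28), i.e. 51·t ≡ 21 − 32 ≡ 17 (mod 28). Since 51^(−1) ≡ 11 (mod 28) (51 ≡ 23 (mod 28)), t ≡ 11·17 ≡ 19 (mod 28). So x ≡ 32 + 51·19 = 1001 (mod 1428).
Unique solution in [0, 1428): x = 1001.

Final answer: x ≡ 1001 (mod 1428); the representative in [0, 1428) is 1001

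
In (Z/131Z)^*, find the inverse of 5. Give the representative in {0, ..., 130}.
Apply the extended Euclidean algorithm to (131, 5), tracking rows (r, s, t) with s·131 + t·5 = r. Each division r_prev = q·r_cur + r_new produces the new row as (previous row) − q·(current row):
  row A: (131, 1, 0)   [1·131 + 0·5 = 131]
  row B: (5, 0, 1)   [0·131 + 1·5 = 5]
  131 = 26·5 + 1   → row C = row A − 26·row B = (1, 1, −26)   [check: 1·131 − 26·5 = 1]
  5 = 5·1 + 0   → remainder 0, stop. gcd = 1 (last nonzero row C).
The gcd is 1, so 5 is invertible mod 131. The last nonzero row gives 1·131 − 26·5 = 1, so t = −26. So 5^(−1) ≡ −26 ≡ 105 (mod 131). Verify: 5 · 105 = 525 ≡ 1 (mod 131). ✓

Final answer: 5^(−1) ≡ 105 (mod 131)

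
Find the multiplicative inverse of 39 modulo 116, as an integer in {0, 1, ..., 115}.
Apply the extended Euclidean algorithm to (116, 39), tracking rows (r, s, t) with s·116 + t·39 = r. Each division r_prev = q·r_cur + r_new produces the new row as (previous row) − q·(current row):
  row A: (116, 1, 0)   [1·116 + 0·39 = 116]
  row B: (39, 0, 1)   [0·116 + 1·39 = 39]
  116 = 2·39 + 38   → row C = row A − 2·row B = (38, 1, −2)   [check: 1·116 − 2·39 = 38]
  39 = 1·38 + 1   → row D = row B − 1·row C = (1, −1, 3)   [check: −1·116 + 3·39 = 1]
  38 = 38·1 + 0   → remainder 0, stop. gcd = 1 (last nonzero row D).
The gcd is 1, so 39 is invertible mod 116. The last nonzero row gives −1·116 + 3·39 = 1, so t = 3. So 39^(−1) ≡ 3 (mod 116). Verify: 39 · 3 = 117 ≡ 1 (mod 116). ✓

Final answer: 39^(−1) ≡ 3 (mod 116)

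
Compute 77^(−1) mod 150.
Apply the extended Euclidean algorithm to (150, 77), tracking rows (r, s, t) with s·150 + t·77 = r. Each division r_prev = q·r_cur + r_new produces the new row as (previous row) − q·(current row):
  row A: (150, 1, 0)   [1·150 + 0·77 = 150]
  row B: (77, 0, 1)   [0·150 + 1·77 = 77]
  150 = 1·77 + 73   → row C = row A − 1·row B = (73, 1, −1)   [check: 1·150 − 1·77 = 73]
  77 = 1·73 + 4   → row D = row B − 1·row C = (4, −1, 2)   [check: −1·150 + 2·77 = 4]
  73 = 18·4 + 1   → row E = row C − 18·row D = (1, 19, −37)   [check: 19·150 − 37·77 = 1]
  4 = 4·1 + 0   → remainder 0, stop. gcd = 1 (last nonzero row E).
The gcd is 1, so 77 is invertible mod 150. The last nonzero row gives 19·150 − 37·77 = 1, so t = −37. So 77^(−1) ≡ −37 ≡ 113 (mod 150). Verify: 77 · 113 = 8701 ≡ 1 (mod 150). ✓

Final answer: 77^(−1) ≡ 113 (mod 150)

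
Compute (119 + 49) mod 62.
Reduce the summands first: 119 ≡ 57 (mod 62), so 119 + 49 ≡ 57 + 49 (mod 62). 57 + 49 = 106; 106 = 1·62 + 44, so (119 + 49) mod 62 = 44.

Final answer: 44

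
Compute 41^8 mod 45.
Use repeated squaring. Binary(8) = 1000. Walk through the bits of the exponent 8 left-to-right: at each bit after the leading one, square the running value, then multiply by 41 if the bit is 1 (always reducing mod 45):
  bit 1 = 1 (leading): start with 41.
  bit 2 = 0: square 41^2 = 1681 ≡ 16 (mod 45).
  bit 3 = 0: square 16^2 = 256 ≡ 31 (mod 45).
  bit 4 = 0: square 31^2 = 961 ≡ 16 (mod 45).
Final value: 41^8 ≡ 16 (mod 45).

Final answer: 16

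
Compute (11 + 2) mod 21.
13

Both summands are already reduced mod 21. 11 + 2 = 13; 13 = 0·21 + 13, so (11 + 2) mod 21 = 13.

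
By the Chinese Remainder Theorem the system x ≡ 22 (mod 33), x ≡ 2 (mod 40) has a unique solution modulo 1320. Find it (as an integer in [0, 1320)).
The moduli 33, 40 are pairwise coprime, so by the CRT there is a unique solution mod 33·40 = 1320.
Solve by successive substitution. Start with x ≡ 22 (mod 33).
  Combine with x ≡ 2 (mod 40): write x = 22 + 33·t and require 22 + 33·t ≡ 2 (mod 40), i.e. 33·t ≡ 2 − 22 ≡ 20 (mod 40). Since 33^(−1) ≡ 17 (mod 40), t ≡ 17·20 ≡ 20 (mod 40). So x ≡ 22 + 33·20 = 682 (mod 1320).
Unique solution in [0, 1320): x = 682.

Final answer: x ≡ 682 (mod 1320); the representative in [0, 1320) is 682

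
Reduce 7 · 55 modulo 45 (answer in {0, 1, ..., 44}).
25

Reduce the factors first: 55 ≡ 10 (mod 45), so 7 · 55 ≡ 7 · 10 (mod 45). 7 · 10 = 70. Dividing by 45: 70 = 1·45 + 25. So (7 · 55) mod 45 = 25.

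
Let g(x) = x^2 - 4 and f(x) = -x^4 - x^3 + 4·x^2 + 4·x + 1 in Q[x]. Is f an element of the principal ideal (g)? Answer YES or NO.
NO

In Q[x] the ideal (g) consists of all multiples of g, so f ∈ (g) iff g | f, i.e. iff the remainder of f on division by g is 0. Divide f by g (g is monic, so eliminate the leading term of the running remainder at each step):
  leading term -x^4: subtract (-x^2)·g(x) = -x^4 + 4·x^2, leaving -x^3 + 4·x + 1
  leading term -x^3: subtract (-x)·g(x) = -x^3 + 4·x, leaving 1
The remainder r(x) = 1 ≠ 0 (and deg r < deg g), so g ∤ f, i.e. f ∉ (g).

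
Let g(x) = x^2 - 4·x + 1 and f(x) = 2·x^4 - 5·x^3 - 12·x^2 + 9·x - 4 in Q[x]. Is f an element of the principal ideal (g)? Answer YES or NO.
In Q[x] the ideal (g) consists of all multiples of g, so f ∈ (g) iff g | f, i.e. iff the remainder of f on division by g is 0. Divide f by g (g is monic, so eliminate the leading term of the running remainder at each step):
  leading term 2·x^4: subtract (2·x^2)·g(x) = 2·x^4 - 8·x^3 + 2·x^2, leaving 3·x^3 - 14·x^2 + 9·x - 4
  leading term 3·x^3: subtract (3·x)·g(x) = 3·x^3 - 12·x^2 + 3·x, leaving -2·x^2 + 6·x - 4
  leading term -2·x^2: subtract (-2)·g(x) = -2·x^2 + 8·x - 2, leaving -2·x - 2
The remainder r(x) = -2·x - 2 ≠ 0 (and deg r < deg g), so g ∤ f, i.e. f ∉ (g).

Final answer: NO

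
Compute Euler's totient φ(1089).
φ(1089) = 660

φ is multiplicative, with φ(p^e) = p^e − p^(e−1). Factorise 1089 = 3^2 · 11^2. Then
  φ(1089) = (3^2 − 3^1) · (11^2 − 11^1) = 6 · 110 = 660.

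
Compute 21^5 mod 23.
14

Use repeated squaring. Binary(5) = 101. Walk through the bits of the exponent 5 left-to-right: at each bit after the leading one, square the running value, then multiply by 21 if the bit is 1 (always reducing mod 23):
  bit 1 = 1 (leading): start with 21.
  bit 2 = 0: square 21^2 = 441 ≡ 4 (mod 23).
  bit 3 = 1: square 4^2 = 16; bit is 1, so multiply 16·21 = 336 ≡ 14 (mod 23).
Final value: 21^5 ≡ 14 (mod 23).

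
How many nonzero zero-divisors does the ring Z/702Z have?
Z/702Z has 485 nonzero zero-divisors

In Z/702Z each nonzero element is either a unit (gcd with 702 is 1) or a zero-divisor (gcd > 1). The number of units is φ(702): factorise 702 = 2 · 3^3 · 13, so φ(702) = (2 − 1) · (3^3 − 3^2) · (13 − 1) = 1 · 18 · 12 = 216. The nonzero elements number 702 − 1 = 701. Hence the nonzero zero-divisors number 701 − 216 = 485.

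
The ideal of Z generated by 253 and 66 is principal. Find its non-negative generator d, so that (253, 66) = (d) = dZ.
(253, 66) = (11); d = 11

In the PID Z, (a, b) is generated by gcd(a, b). Compute gcd(253, 66) with the extended Euclidean algorithm, tracking rows (r, s, t) with s·253 + t·66 = r:
  row A: (253, 1, 0)   [1·253 + 0·66 = 253]
  row B: (66, 0, 1)   [0·253 + 1·66 = 66]
  253 = 3·66 + 55   → row C = row A − 3·row B = (55, 1, −3)   [check: 1·253 − 3·66 = 55]
  66 = 1·55 + 11   → row D = row B − 1·row C = (11, −1, 4)   [check: −1·253 + 4·66 = 11]
  55 = 5·11 + 0   → remainder 0, stop. gcd = 11 (last nonzero row D).
So gcd(253, 66) = 11, with Bézout identity −1·253 + 4·66 = 11. Containment (⊇): the Bézout identity exhibits 11 as an element of (253, 66), giving (11) ⊆ (253, 66). Containment (⊆): since 11 | 253 and 11 | 66 (253 = 11·23, 66 = 11·6), every Z-linear combination of 253 and 66 is divisible by 11, so (253, 66) ⊆ (11). Therefore (253, 66) = (11), d = 11.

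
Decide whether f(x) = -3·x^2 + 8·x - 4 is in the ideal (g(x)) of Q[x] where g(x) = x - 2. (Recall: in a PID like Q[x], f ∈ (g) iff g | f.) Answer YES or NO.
YES

In Q[x] the ideal (g) consists of all multiples of g, so f ∈ (g) iff g | f, i.e. iff the remainder of f on division by g is 0. Divide f by g (g is monic, so eliminate the leading term of the running remainder at each step):
  leading term -3·x^2: subtract (-3·x)·g(x) = -3·x^2 + 6·x, leaving 2·x - 4
  leading term 2·x: subtract (2)·g(x) = 2·x - 4, leaving 0
The remainder is 0, so f(x) = g(x) · h(x) with h(x) = 2 - 3·x. Hence g | f, i.e. f ∈ (g).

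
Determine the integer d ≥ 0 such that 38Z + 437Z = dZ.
In the PID Z, (a, b) is generated by gcd(a, b). Compute gcd(437, 38) with the extended Euclidean algorithm, tracking rows (r, s, t) with s·437 + t·38 = r:
  row A: (437, 1, 0)   [1·437 + 0·38 = 437]
  row B: (38, 0, 1)   [0·437 + 1·38 = 38]
  437 = 11·38 + 19   → row C = row A − 11·row B = (19, 1, −11)   [check: 1·437 − 11·38 = 19]
  38 = 2·19 + 0   → remainder 0, stop. gcd = 19 (last nonzero row C).
So gcd(38, 437) = 19, with Bézout identity 1·437 − 11·38 = 19. Containment (⊇): the Bézout identity exhibits 19 as an element of (38, 437), giving (19) ⊆ (38, 437). Containment (⊆): since 19 | 38 and 19 | 437 (38 = 19·2, 437 = 19·23), every Z-linear combination of 38 and 437 is divisible by 19, so (38, 437) ⊆ (19). Therefore (38, 437) = (19), d = 19.

Final answer: (38, 437) = (19); d = 19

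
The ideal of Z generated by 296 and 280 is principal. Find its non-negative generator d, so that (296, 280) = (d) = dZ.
In the PID Z, (a, b) is generated by gcd(a, b). Compute gcd(296, 280) with the extended Euclidean algorithm, tracking rows (r, s, t) with s·296 + t·280 = r:
  row A: (296, 1, 0)   [1·296 + 0·280 = 296]
  row B: (280, 0, 1)   [0·296 + 1·280 = 280]
  296 = 1·280 + 16   → row C = row A − 1·row B = (16, 1, −1)   [check: 1·296 − 1·280 = 16]
  280 = 17·16 + 8   → row D = row B − 17·row C = (8, −17, 18)   [check: −17·296 + 18·280 = 8]
  16 = 2·8 + 0   → remainder 0, stop. gcd = 8 (last nonzero row D).
So gcd(296, 280) = 8, with Bézout identity −17·296 + 18·280 = 8. Containment (⊇): the Bézout identity exhibits 8 as an element of (296, 280), giving (8) ⊆ (296, 280). Containment (⊆): since 8 | 296 and 8 | 280 (296 = 8·37, 280 = 8·35), every Z-linear combination of 296 and 280 is divisible by 8, so (296, 280) ⊆ (8). Therefore (296, 280) = (8), d = 8.

Final answer: (296, 280) = (8); d = 8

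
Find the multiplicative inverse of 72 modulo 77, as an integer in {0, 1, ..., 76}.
72^(−1) ≡ 46 (mod 77)

Apply the extended Euclidean algorithm to (77, 72), tracking rows (r, s, t) with s·77 + t·72 = r. Each division r_prev = q·r_cur + r_new produces the new row as (previous row) − q·(current row):
  row A: (77, 1, 0)   [1·77 + 0·72 = 77]
  row B: (72, 0, 1)   [0·77 + 1·72 = 72]
  77 = 1·72 + 5   → row C = row A − 1·row B = (5, 1, −1)   [check: 1·77 − 1·72 = 5]
  72 = 14·5 + 2   → row D = row B − 14·row C = (2, −14, 15)   [check: −14·77 + 15·72 = 2]
  5 = 2·2 + 1   → row E = row C − 2·row D = (1, 29, −31)   [check: 29·77 − 31·72 = 1]
  2 = 2·1 + 0   → remainder 0, stop. gcd = 1 (last nonzero row E).
The gcd is 1, so 72 is invertible mod 77. The last nonzero row gives 29·77 − 31·72 = 1, so t = −31. So 72^(−1) ≡ −31 ≡ 46 (mod 77). Verify: 72 · 46 = 3312 ≡ 1 (mod 77). ✓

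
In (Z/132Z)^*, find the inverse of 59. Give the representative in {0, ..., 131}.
Apply the extended Euclidean algorithm to (132, 59), tracking rows (r, s, t) with s·132 + t·59 = r. Each division r_prev = q·r_cur + r_new produces the new row as (previous row) − q·(current row):
  row A: (132, 1, 0)   [1·132 + 0·59 = 132]
  row B: (59, 0, 1)   [0·132 + 1·59 = 59]
  132 = 2·59 + 14   → row C = row A − 2·row B = (14, 1, −2)   [check: 1·132 − 2·59 = 14]
  59 = 4·14 + 3   → row D = row B − 4·row C = (3, −4, 9)   [check: −4·132 + 9·59 = 3]
  14 = 4·3 + 2   → row E = row C − 4·row D = (2, 17, −38)   [check: 17·132 − 38·59 = 2]
  3 = 1·2 + 1   → row F = row D − 1·row E = (1, −21, 47)   [check: −21·132 + 47·59 = 1]
  2 = 2·1 + 0   → remainder 0, stop. gcd = 1 (last nonzero row F).
The gcd is 1, so 59 is invertible mod 132. The last nonzero row gives −21·132 + 47·59 = 1, so t = 47. So 59^(−1) ≡ 47 (mod 132). Verify: 59 · 47 = 2773 ≡ 1 (mod 132). ✓

Final answer: 59^(−1) ≡ 47 (mod 132)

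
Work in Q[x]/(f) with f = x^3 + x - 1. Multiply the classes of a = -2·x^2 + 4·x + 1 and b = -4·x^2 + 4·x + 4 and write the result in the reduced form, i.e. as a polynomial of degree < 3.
First multiply in Q[x] without reducing: a · b = 8·x^4 - 24·x^3 + 4·x^2 + 20·x + 4. Now divide by f(x) = x^3 + x - 1, eliminating the leading term at each step:
  leading term 8·x^4: subtract (8·x)·f(x) = 8·x^4 + 8·x^2 - 8·x, leaving -24·x^3 - 4·x^2 + 28·x + 4
  leading term -24·x^3: subtract (-24)·f(x) = -24·x^3 - 24·x + 24, leaving -4·x^2 + 52·x - 20
The degree is now < 3, so this is the remainder. Hence a · b ≡ -4·x^2 + 52·x - 20 in Q[x]/(f).

Final answer: a · b ≡ -4·x^2 + 52·x - 20 (mod f(x))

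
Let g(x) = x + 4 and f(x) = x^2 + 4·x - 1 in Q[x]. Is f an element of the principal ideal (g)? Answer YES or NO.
In Q[x] the ideal (g) consists of all multiples of g, so f ∈ (g) iff g | f, i.e. iff the remainder of f on division by g is 0. Divide f by g (g is monic, so eliminate the leading term of the running remainder at each step):
  leading term x^2: subtract (x)·g(x) = x^2 + 4·x, leaving -1
The remainder r(x) = -1 ≠ 0 (and deg r < deg g), so g ∤ f, i.e. f ∉ (g).

Final answer: NO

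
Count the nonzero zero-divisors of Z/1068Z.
Z/1068Z has 715 nonzero zero-divisors

In Z/1068Z each nonzero element is either a unit (gcd with 1068 is 1) or a zero-divisor (gcd > 1). The number of units is φ(1068): factorise 1068 = 2^2 · 3 · 89, so φ(1068) = (2^2 − 2^1) · (3 − 1) · (89 − 1) = 2 · 2 · 88 = 352. The nonzero elements number 1068 − 1 = 1067. Hence the nonzero zero-divisors number 1067 − 352 = 715.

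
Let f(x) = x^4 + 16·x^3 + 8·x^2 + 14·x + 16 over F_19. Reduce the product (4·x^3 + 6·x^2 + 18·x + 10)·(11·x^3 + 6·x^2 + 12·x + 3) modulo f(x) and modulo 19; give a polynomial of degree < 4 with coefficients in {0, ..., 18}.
Multiply as integer polynomials: a · b = 44·x^6 + 90·x^5 + 282·x^4 + 302·x^3 + 294·x^2 + 174·x + 30. Reducing coefficients mod 19: a · b ≡ 6·x^6 + 14·x^5 + 16·x^4 + 17·x^3 + 9·x^2 + 3·x + 11. Now divide by f(x) = x^4 + 16·x^3 + 8·x^2 + 14·x + 16 in F_19[x], eliminating the leading term at each step:
  leading term 6·x^6: subtract (6·x^2)·f(x) = 6·x^6 + x^5 + 10·x^4 + 8·x^3 + x^2, leaving 13·x^5 + 6·x^4 + 9·x^3 + 8·x^2 + 3·x + 11 (coefficients mod 19)
  leading term 13·x^5: subtract (13·x)·f(x) = 13·x^5 + 18·x^4 + 9·x^3 + 11·x^2 + 18·x, leaving 7·x^4 + 16·x^2 + 4·x + 11 (coefficients mod 19)
  leading term 7·x^4: subtract (7)·f(x) = 7·x^4 + 17·x^3 + 18·x^2 + 3·x + 17, leaving 2·x^3 + 17·x^2 + x + 13 (coefficients mod 19)
The degree is now < 4, so this is the remainder. Hence a · b ≡ 2·x^3 + 17·x^2 + x + 13 in F_19[x]/(f).

Final answer: a · b ≡ 2·x^3 + 17·x^2 + x + 13 (mod f(x))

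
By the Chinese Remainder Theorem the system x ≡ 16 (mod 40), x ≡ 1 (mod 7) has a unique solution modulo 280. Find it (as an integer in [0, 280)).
x ≡ 176 (mod 280); the representative in [0, 280) is 176

The moduli 40, 7 are pairwise coprime, so by the CRT there is a unique solution mod 40·7 = 280.
Solve by successive substitution. Start with x ≡ 16 (mod 40).
  Combine with x ≡ 1 (mod 7): write x = 16 + 40·t and require 16 + 40·t ≡ 1 (mod 7), i.e. 40·t ≡ 1 − 16 ≡ 6 (mod 7). Since 40^(−1) ≡ 3 (mod 7) (40 ≡ 5 (mod 7)), t ≡ 3·6 ≡ 4 (mod 7). So x ≡ 16 + 40·4 = 176 (mod 280).
Unique solution in [0, 280): x = 176.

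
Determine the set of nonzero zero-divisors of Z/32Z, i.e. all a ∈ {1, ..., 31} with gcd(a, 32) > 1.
nonzero zero-divisors of Z/32Z = {2, 4, 6, 8, 10, 12, 14, 16, 18, 20, 22, 24, 26, 28, 30}

An element a ∈ Z/32Z (with a ≠ 0) is a zero-divisor iff gcd(a, 32) > 1 (because a is a unit precisely when gcd(a, n) = 1, and in Z/nZ every nonzero, non-unit element is a zero-divisor). Scan a = 1, ..., 31 and keep those with gcd(a, 32) > 1:
  gcd(2, 32) = 2, gcd(4, 32) = 4, gcd(6, 32) = 2, gcd(8, 32) = 8, gcd(10, 32) = 2, gcd(12, 32) = 4, gcd(14, 32) = 2, gcd(16, 32) = 16, gcd(18, 32) = 2, gcd(20, 32) = 4, gcd(22, 32) = 2, gcd(24, 32) = 8, gcd(26, 32) = 2, gcd(28, 32) = 4, gcd(30, 32) = 2.
All other a ∈ {1, ..., 31} have gcd(a, 32) = 1 and are units. So the nonzero zero-divisors are exactly the 15 values of a appearing in this scan.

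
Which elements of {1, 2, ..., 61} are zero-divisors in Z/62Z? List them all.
nonzero zero-divisors of Z/62Z = {2, 4, 6, 8, 10, 12, 14, 16, 18, 20, 22, 24, 26, 28, 30, 31, 32, 34, 36, 38, 40, 42, 44, 46, 48, 50, 52, 54, 56, 58, 60}

An element a ∈ Z/62Z (with a ≠ 0) is a zero-divisor iff gcd(a, 62) > 1 (because a is a unit precisely when gcd(a, n) = 1, and in Z/nZ every nonzero, non-unit element is a zero-divisor). Scan a = 1, ..., 61 and keep those with gcd(a, 62) > 1:
  gcd(2, 62) = 2, gcd(4, 62) = 2, gcd(6, 62) = 2, gcd(8, 62) = 2, gcd(10, 62) = 2, gcd(12, 62) = 2, gcd(14, 62) = 2, gcd(16, 62) = 2, gcd(18, 62) = 2, gcd(20, 62) = 2, gcd(22, 62) = 2, gcd(24, 62) = 2, gcd(26, 62) = 2, gcd(28, 62) = 2, gcd(30, 62) = 2, gcd(31, 62) = 31, gcd(32, 62) = 2, gcd(34, 62) = 2, gcd(36, 62) = 2, gcd(38, 62) = 2, gcd(40, 62) = 2, gcd(42, 62) = 2, gcd(44, 62) = 2, gcd(46, 62) = 2, gcd(48, 62) = 2, gcd(50, 62) = 2, gcd(52, 62) = 2, gcd(54, 62) = 2, gcd(56, 62) = 2, gcd(58, 62) = 2, gcd(60, 62) = 2.
All other a ∈ {1, ..., 61} have gcd(a, 62) = 1 and are units. So the nonzero zero-divisors are exactly the 31 values of a appearing in this scan.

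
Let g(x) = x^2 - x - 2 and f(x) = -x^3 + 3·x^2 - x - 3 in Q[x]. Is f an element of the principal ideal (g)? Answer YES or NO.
NO

In Q[x] the ideal (g) consists of all multiples of g, so f ∈ (g) iff g | f, i.e. iff the remainder of f on division by g is 0. Divide f by g (g is monic, so eliminate the leading term of the running remainder at each step):
  leading term -x^3: subtract (-x)·g(x) = -x^3 + x^2 + 2·x, leaving 2·x^2 - 3·x - 3
  leading term 2·x^2: subtract (2)·g(x) = 2·x^2 - 2·x - 4, leaving 1 - x
The remainder r(x) = 1 - x ≠ 0 (and deg r < deg g), so g ∤ f, i.e. f ∉ (g).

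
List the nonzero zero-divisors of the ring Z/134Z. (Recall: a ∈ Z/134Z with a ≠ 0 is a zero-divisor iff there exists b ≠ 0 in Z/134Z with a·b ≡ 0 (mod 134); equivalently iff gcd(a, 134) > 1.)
An element a ∈ Z/134Z (with a ≠ 0) is a zero-divisor iff gcd(a, 134) > 1 (because a is a unit precisely when gcd(a, n) = 1, and in Z/nZ every nonzero, non-unit element is a zero-divisor). Scan a = 1, ..., 133 and keep those with gcd(a, 134) > 1:
  gcd(2, 134) = 2, gcd(4, 134) = 2, gcd(6, 134) = 2, gcd(8, 134) = 2, gcd(10, 134) = 2, gcd(12, 134) = 2, gcd(14, 134) = 2, gcd(16, 134) = 2, gcd(18, 134) = 2, gcd(20, 134) = 2, gcd(22, 134) = 2, gcd(24, 134) = 2, gcd(26, 134) = 2, gcd(28, 134) = 2, gcd(30, 134) = 2, gcd(32, 134) = 2, gcd(34, 134) = 2, gcd(36, 134) = 2, gcd(38, 134) = 2, gcd(40, 134) = 2, gcd(42, 134) = 2, gcd(44, 134) = 2, gcd(46, 134) = 2, gcd(48, 134) = 2, gcd(50, 134) = 2, gcd(52, 134) = 2, gcd(54, 134) = 2, gcd(56, 134) = 2, gcd(58, 134) = 2, gcd(60, 134) = 2, gcd(62, 134) = 2, gcd(64, 134) = 2, gcd(66, 134) = 2, gcd(67, 134) = 67, gcd(68, 134) = 2, gcd(70, 134) = 2, gcd(72, 134) = 2, gcd(74, 134) = 2, gcd(76, 134) = 2, gcd(78, 134) = 2, gcd(80, 134) = 2, gcd(82, 134) = 2, gcd(84, 134) = 2, gcd(86, 134) = 2, gcd(88, 134) = 2, gcd(90, 134) = 2, gcd(92, 134) = 2, gcd(94, 134) = 2, gcd(96, 134) = 2, gcd(98, 134) = 2, gcd(100, 134) = 2, gcd(102, 134) = 2, gcd(104, 134) = 2, gcd(106, 134) = 2, gcd(108, 134) = 2, gcd(110, 134) = 2, gcd(112, 134) = 2, gcd(114, 134) = 2, gcd(116, 134) = 2, gcd(118, 134) = 2, gcd(120, 134) = 2, gcd(122, 134) = 2, gcd(124, 134) = 2, gcd(126, 134) = 2, gcd(128, 134) = 2, gcd(130, 134) = 2, gcd(132, 134) = 2.
All other a ∈ {1, ..., 133} have gcd(a, 134) = 1 and are units. So the nonzero zero-divisors are exactly the 67 values of a appearing in this scan.

Final answer: nonzero zero-divisors of Z/134Z = {2, 4, 6, 8, 10, 12, 14, 16, 18, 20, 22, 24, 26, 28, 30, 32, 34, 36, 38, 40, 42, 44, 46, 48, 50, 52, 54, 56, 58, 60, 62, 64, 66, 67, 68, 70, 72, 74, 76, 78, 80, 82, 84, 86, 88, 90, 92, 94, 96, 98, 100, 102, 104, 106, 108, 110, 112, 114, 116, 118, 120, 122, 124, 126, 128, 130, 132}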